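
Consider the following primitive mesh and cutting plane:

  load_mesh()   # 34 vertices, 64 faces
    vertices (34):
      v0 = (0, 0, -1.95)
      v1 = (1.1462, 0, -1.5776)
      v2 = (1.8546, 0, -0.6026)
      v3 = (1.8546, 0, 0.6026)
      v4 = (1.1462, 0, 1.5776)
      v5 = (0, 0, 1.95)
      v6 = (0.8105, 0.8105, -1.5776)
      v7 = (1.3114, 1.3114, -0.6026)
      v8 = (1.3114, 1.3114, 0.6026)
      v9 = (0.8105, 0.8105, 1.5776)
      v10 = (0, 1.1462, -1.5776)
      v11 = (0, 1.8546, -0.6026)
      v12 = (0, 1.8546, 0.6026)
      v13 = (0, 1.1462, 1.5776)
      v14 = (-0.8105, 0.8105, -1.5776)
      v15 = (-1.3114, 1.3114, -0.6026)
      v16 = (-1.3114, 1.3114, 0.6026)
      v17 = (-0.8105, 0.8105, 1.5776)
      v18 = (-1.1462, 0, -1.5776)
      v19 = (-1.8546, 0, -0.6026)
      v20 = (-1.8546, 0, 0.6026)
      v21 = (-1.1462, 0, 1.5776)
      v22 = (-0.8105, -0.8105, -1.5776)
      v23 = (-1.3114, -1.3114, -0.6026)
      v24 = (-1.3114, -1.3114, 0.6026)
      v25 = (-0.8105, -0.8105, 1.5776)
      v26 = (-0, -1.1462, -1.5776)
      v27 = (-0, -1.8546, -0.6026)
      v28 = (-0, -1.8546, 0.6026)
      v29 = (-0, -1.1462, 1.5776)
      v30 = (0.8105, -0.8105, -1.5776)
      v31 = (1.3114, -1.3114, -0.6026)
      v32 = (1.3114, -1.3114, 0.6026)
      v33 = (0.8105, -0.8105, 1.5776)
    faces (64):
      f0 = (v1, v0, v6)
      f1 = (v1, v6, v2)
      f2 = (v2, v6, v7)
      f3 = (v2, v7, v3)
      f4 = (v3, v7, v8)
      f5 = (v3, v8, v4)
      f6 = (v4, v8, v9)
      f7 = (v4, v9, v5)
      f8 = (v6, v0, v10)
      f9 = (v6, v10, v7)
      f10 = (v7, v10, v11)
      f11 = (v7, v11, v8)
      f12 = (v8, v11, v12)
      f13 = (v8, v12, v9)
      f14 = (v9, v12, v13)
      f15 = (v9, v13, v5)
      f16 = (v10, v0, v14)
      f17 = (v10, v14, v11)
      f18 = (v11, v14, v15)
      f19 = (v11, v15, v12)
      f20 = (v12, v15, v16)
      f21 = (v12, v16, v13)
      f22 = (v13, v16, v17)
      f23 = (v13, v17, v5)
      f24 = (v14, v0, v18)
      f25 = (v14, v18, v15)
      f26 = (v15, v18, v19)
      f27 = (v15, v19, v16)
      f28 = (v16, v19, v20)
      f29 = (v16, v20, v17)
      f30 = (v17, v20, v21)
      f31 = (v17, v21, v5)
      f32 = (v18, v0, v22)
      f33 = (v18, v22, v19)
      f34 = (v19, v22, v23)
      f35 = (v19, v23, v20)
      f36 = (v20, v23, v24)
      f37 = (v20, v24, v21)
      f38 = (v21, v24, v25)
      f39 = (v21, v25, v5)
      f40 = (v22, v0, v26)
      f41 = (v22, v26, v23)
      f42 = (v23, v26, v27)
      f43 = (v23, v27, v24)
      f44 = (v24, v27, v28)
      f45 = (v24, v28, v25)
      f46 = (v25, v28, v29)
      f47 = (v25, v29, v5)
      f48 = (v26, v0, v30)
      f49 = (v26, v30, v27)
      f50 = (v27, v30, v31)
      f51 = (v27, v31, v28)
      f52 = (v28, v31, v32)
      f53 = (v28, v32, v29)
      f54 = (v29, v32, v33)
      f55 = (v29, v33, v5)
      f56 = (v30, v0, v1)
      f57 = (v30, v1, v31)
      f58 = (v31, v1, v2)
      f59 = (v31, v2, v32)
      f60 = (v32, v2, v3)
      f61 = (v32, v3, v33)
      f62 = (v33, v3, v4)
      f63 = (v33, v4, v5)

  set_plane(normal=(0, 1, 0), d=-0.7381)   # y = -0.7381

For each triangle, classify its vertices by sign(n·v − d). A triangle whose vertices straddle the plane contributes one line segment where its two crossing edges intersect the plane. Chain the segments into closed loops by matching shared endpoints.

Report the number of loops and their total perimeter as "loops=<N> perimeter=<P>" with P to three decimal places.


loops=1 perimeter=10.641

Straddling triangles (20 of 64):
  (v18,v0,v22) [++-] → (-0.7381, -0.7381, -1.61087)–(-0.840487, -0.7381, -1.5776)  len=0.1077
  (v18,v22,v19) [+-+] → (-0.840487, -0.7381, -1.5776)–(-0.903767, -0.7381, -1.49051)  len=0.1077
  (v19,v22,v23) [+--] → (-0.903767, -0.7381, -1.49051)–(-1.54887, -0.7381, -0.6026)  len=1.0975
  (v19,v23,v20) [+-+] → (-1.54887, -0.7381, -0.6026)–(-1.54887, -0.7381, -0.0757271)  len=0.5269
  (v20,v23,v24) [+--] → (-1.54887, -0.7381, -0.0757271)–(-1.54887, -0.7381, 0.6026)  len=0.6783
  (v20,v24,v21) [+-+] → (-1.54887, -0.7381, 0.6026)–(-1.23918, -0.7381, 1.02884)  len=0.5269
  (v21,v24,v25) [+--] → (-1.23918, -0.7381, 1.02884)–(-0.840487, -0.7381, 1.5776)  len=0.6783
  (v21,v25,v5) [+-+] → (-0.840487, -0.7381, 1.5776)–(-0.7381, -0.7381, 1.61087)  len=0.1077
  (v22,v0,v26) [-+-] → (-0.7381, -0.7381, -1.61087)–(0, -0.7381, -1.71019)  len=0.7448
  (v25,v29,v5) [--+] → (0, -0.7381, 1.71019)–(-0.7381, -0.7381, 1.61087)  len=0.7448
  (v26,v0,v30) [-+-] → (0, -0.7381, -1.71019)–(0.7381, -0.7381, -1.61087)  len=0.7448
  (v29,v33,v5) [--+] → (0.7381, -0.7381, 1.61087)–(0, -0.7381, 1.71019)  len=0.7448
  (v30,v0,v1) [-++] → (0.7381, -0.7381, -1.61087)–(0.840487, -0.7381, -1.5776)  len=0.1077
  (v30,v1,v31) [-+-] → (0.840487, -0.7381, -1.5776)–(1.23918, -0.7381, -1.02884)  len=0.6783
  (v31,v1,v2) [-++] → (1.23918, -0.7381, -1.02884)–(1.54887, -0.7381, -0.6026)  len=0.5269
  (v31,v2,v32) [-+-] → (1.54887, -0.7381, -0.6026)–(1.54887, -0.7381, 0.0757271)  len=0.6783
  (v32,v2,v3) [-++] → (1.54887, -0.7381, 0.0757271)–(1.54887, -0.7381, 0.6026)  len=0.5269
  (v32,v3,v33) [-+-] → (1.54887, -0.7381, 0.6026)–(0.903767, -0.7381, 1.49051)  len=1.0975
  (v33,v3,v4) [-++] → (0.903767, -0.7381, 1.49051)–(0.840487, -0.7381, 1.5776)  len=0.1077
  (v33,v4,v5) [-++] → (0.840487, -0.7381, 1.5776)–(0.7381, -0.7381, 1.61087)  len=0.1077

Chained into 1 loop(s):
  loop 1: 20 segments, perimeter = 10.6407
Total perimeter = 10.641


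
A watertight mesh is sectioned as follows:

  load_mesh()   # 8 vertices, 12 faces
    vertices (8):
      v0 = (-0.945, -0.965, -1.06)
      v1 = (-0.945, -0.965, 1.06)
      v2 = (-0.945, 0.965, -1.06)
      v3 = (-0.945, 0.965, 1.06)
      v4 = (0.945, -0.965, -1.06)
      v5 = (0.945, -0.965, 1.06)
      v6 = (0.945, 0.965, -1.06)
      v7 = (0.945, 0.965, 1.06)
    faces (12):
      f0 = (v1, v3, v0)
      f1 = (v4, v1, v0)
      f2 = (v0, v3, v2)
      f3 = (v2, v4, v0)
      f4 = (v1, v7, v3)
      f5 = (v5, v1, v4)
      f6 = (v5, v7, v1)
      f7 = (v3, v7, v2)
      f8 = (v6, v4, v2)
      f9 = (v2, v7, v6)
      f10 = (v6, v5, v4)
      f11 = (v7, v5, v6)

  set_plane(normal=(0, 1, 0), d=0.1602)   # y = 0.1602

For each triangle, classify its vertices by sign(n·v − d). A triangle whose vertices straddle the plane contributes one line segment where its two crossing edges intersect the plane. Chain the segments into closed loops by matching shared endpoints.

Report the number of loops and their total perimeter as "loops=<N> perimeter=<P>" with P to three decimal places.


loops=1 perimeter=8.020

Straddling triangles (8 of 12):
  (v1,v3,v0) [-+-] → (-0.945, 0.1602, 1.06)–(-0.945, 0.1602, 0.175971)  len=0.8840
  (v0,v3,v2) [-++] → (-0.945, 0.1602, 0.175971)–(-0.945, 0.1602, -1.06)  len=1.2360
  (v2,v4,v0) [+--] → (-0.15688, 0.1602, -1.06)–(-0.945, 0.1602, -1.06)  len=0.7881
  (v1,v7,v3) [-++] → (0.15688, 0.1602, 1.06)–(-0.945, 0.1602, 1.06)  len=1.1019
  (v5,v7,v1) [-+-] → (0.945, 0.1602, 1.06)–(0.15688, 0.1602, 1.06)  len=0.7881
  (v6,v4,v2) [+-+] → (0.945, 0.1602, -1.06)–(-0.15688, 0.1602, -1.06)  len=1.1019
  (v6,v5,v4) [+--] → (0.945, 0.1602, -0.175971)–(0.945, 0.1602, -1.06)  len=0.8840
  (v7,v5,v6) [+-+] → (0.945, 0.1602, 1.06)–(0.945, 0.1602, -0.175971)  len=1.2360

Chained into 1 loop(s):
  loop 1: 8 segments, perimeter = 8.0200
Total perimeter = 8.020


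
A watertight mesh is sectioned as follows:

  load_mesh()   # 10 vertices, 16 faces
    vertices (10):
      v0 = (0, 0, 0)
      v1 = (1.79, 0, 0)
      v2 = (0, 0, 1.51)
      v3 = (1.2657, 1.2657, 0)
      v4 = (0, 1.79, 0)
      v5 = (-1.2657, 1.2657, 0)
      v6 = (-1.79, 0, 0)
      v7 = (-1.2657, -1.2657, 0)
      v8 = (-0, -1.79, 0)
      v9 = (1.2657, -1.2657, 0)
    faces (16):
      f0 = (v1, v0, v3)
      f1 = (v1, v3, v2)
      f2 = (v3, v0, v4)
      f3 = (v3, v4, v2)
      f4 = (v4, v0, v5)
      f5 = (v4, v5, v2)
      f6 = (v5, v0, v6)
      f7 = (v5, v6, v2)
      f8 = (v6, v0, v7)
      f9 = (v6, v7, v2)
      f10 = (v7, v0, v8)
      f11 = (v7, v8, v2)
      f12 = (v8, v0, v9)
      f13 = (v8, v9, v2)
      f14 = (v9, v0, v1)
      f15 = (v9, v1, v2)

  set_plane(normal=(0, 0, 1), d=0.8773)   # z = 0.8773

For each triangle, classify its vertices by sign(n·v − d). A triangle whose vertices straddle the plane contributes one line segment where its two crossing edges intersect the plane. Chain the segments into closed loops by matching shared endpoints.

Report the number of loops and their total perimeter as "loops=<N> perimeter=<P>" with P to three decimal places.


loops=1 perimeter=4.592

Straddling triangles (8 of 16):
  (v1,v3,v2) [--+] → (0.530337, 0.530337, 0.8773)–(0.750022, 0, 0.8773)  len=0.5740
  (v3,v4,v2) [--+] → (0, 0.750022, 0.8773)–(0.530337, 0.530337, 0.8773)  len=0.5740
  (v4,v5,v2) [--+] → (-0.530337, 0.530337, 0.8773)–(0, 0.750022, 0.8773)  len=0.5740
  (v5,v6,v2) [--+] → (-0.750022, 0, 0.8773)–(-0.530337, 0.530337, 0.8773)  len=0.5740
  (v6,v7,v2) [--+] → (-0.530337, -0.530337, 0.8773)–(-0.750022, 0, 0.8773)  len=0.5740
  (v7,v8,v2) [--+] → (0, -0.750022, 0.8773)–(-0.530337, -0.530337, 0.8773)  len=0.5740
  (v8,v9,v2) [--+] → (0.530337, -0.530337, 0.8773)–(0, -0.750022, 0.8773)  len=0.5740
  (v9,v1,v2) [--+] → (0.750022, 0, 0.8773)–(0.530337, -0.530337, 0.8773)  len=0.5740

Chained into 1 loop(s):
  loop 1: 8 segments, perimeter = 4.5923
Total perimeter = 4.592


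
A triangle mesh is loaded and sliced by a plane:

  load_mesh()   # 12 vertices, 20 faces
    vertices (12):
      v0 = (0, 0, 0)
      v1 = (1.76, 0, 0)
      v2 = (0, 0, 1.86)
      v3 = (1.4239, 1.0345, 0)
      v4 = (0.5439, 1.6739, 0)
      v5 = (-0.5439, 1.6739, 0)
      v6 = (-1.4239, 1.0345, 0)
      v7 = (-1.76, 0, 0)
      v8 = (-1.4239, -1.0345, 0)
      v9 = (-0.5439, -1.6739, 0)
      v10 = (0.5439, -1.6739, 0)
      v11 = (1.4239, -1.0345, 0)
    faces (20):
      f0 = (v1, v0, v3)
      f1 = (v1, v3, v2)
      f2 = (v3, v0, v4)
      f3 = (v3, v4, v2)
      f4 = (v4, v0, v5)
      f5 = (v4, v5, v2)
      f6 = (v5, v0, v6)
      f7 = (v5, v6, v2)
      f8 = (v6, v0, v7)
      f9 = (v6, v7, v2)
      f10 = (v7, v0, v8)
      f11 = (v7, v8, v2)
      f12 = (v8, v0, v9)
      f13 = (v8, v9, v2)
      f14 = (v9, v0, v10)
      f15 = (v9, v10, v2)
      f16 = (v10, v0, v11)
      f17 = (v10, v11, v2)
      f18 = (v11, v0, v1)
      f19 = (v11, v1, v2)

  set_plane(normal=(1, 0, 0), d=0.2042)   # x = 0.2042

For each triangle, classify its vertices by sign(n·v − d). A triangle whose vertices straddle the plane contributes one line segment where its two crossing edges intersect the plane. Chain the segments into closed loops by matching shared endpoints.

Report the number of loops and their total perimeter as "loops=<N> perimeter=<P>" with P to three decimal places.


Straddling triangles (12 of 20):
  (v1,v0,v3) [+-+] → (0.2042, 0, 0)–(0.2042, 0.148357, 0)  len=0.1484
  (v1,v3,v2) [++-] → (0.2042, 0.148357, 1.59326)–(0.2042, 0, 1.6442)  len=0.1569
  (v3,v0,v4) [+-+] → (0.2042, 0.148357, 0)–(0.2042, 0.628443, 0)  len=0.4801
  (v3,v4,v2) [++-] → (0.2042, 0.628443, 1.16169)–(0.2042, 0.148357, 1.59326)  len=0.6456
  (v4,v0,v5) [+--] → (0.2042, 0.628443, 0)–(0.2042, 1.6739, 0)  len=1.0455
  (v4,v5,v2) [+--] → (0.2042, 1.6739, 0)–(0.2042, 0.628443, 1.16169)  len=1.5628
  (v9,v0,v10) [--+] → (0.2042, -0.628443, 0)–(0.2042, -1.6739, 0)  len=1.0455
  (v9,v10,v2) [-+-] → (0.2042, -1.6739, 0)–(0.2042, -0.628443, 1.16169)  len=1.5628
  (v10,v0,v11) [+-+] → (0.2042, -0.628443, 0)–(0.2042, -0.148357, 0)  len=0.4801
  (v10,v11,v2) [++-] → (0.2042, -0.148357, 1.59326)–(0.2042, -0.628443, 1.16169)  len=0.6456
  (v11,v0,v1) [+-+] → (0.2042, -0.148357, 0)–(0.2042, 0, 0)  len=0.1484
  (v11,v1,v2) [++-] → (0.2042, 0, 1.6442)–(0.2042, -0.148357, 1.59326)  len=0.1569

Chained into 1 loop(s):
  loop 1: 12 segments, perimeter = 8.0783
Total perimeter = 8.078

loops=1 perimeter=8.078


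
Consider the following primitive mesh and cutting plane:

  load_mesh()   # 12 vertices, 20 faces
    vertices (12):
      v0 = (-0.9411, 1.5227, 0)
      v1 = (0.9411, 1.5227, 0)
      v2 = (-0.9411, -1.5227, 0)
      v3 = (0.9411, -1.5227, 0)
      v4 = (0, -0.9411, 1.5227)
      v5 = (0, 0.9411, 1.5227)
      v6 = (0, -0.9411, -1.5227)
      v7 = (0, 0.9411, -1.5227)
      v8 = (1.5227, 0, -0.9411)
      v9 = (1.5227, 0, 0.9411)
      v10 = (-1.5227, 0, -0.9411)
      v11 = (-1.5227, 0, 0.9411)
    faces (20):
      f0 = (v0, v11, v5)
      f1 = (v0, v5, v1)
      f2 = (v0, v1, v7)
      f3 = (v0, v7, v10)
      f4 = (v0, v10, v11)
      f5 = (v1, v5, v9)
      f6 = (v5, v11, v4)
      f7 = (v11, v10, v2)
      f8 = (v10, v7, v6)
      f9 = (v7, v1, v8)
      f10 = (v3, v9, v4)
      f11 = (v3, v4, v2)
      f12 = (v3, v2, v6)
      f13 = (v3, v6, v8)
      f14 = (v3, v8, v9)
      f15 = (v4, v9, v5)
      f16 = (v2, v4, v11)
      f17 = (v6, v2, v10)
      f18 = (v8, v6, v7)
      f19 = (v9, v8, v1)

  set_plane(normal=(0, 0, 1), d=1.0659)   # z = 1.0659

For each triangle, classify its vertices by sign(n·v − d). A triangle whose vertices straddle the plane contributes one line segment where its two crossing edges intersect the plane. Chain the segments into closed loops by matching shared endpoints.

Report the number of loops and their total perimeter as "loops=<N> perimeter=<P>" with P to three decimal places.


loops=1 perimeter=7.105

Straddling triangles (8 of 20):
  (v0,v11,v5) [--+] → (-1.19596, 0.201942, 1.0659)–(-0.282324, 1.11558, 1.0659)  len=1.2921
  (v0,v5,v1) [-+-] → (-0.282324, 1.11558, 1.0659)–(0.282324, 1.11558, 1.0659)  len=0.5646
  (v1,v5,v9) [-+-] → (0.282324, 1.11558, 1.0659)–(1.19596, 0.201942, 1.0659)  len=1.2921
  (v5,v11,v4) [+-+] → (-1.19596, 0.201942, 1.0659)–(-1.19596, -0.201942, 1.0659)  len=0.4039
  (v3,v9,v4) [--+] → (1.19596, -0.201942, 1.0659)–(0.282324, -1.11558, 1.0659)  len=1.2921
  (v3,v4,v2) [-+-] → (0.282324, -1.11558, 1.0659)–(-0.282324, -1.11558, 1.0659)  len=0.5646
  (v4,v9,v5) [+-+] → (1.19596, -0.201942, 1.0659)–(1.19596, 0.201942, 1.0659)  len=0.4039
  (v2,v4,v11) [-+-] → (-0.282324, -1.11558, 1.0659)–(-1.19596, -0.201942, 1.0659)  len=1.2921

Chained into 1 loop(s):
  loop 1: 8 segments, perimeter = 7.1054
Total perimeter = 7.105


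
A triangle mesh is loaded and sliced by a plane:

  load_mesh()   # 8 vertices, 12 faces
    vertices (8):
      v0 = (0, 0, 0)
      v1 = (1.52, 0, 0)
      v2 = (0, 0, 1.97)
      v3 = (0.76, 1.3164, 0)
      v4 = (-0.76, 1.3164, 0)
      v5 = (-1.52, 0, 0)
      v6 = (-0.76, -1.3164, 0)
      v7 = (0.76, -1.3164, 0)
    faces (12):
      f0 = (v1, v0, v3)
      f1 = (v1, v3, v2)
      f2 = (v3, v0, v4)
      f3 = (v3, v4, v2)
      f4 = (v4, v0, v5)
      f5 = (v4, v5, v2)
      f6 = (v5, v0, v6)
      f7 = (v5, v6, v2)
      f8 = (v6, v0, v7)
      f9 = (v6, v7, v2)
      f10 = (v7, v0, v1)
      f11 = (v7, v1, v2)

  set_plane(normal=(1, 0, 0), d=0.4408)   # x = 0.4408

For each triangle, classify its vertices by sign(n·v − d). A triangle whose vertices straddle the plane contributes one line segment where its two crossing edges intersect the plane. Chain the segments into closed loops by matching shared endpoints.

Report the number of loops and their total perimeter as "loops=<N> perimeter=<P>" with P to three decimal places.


loops=1 perimeter=6.530

Straddling triangles (8 of 12):
  (v1,v0,v3) [+-+] → (0.4408, 0, 0)–(0.4408, 0.763512, 0)  len=0.7635
  (v1,v3,v2) [++-] → (0.4408, 0.763512, 0.8274)–(0.4408, 0, 1.3987)  len=0.9536
  (v3,v0,v4) [+--] → (0.4408, 0.763512, 0)–(0.4408, 1.3164, 0)  len=0.5529
  (v3,v4,v2) [+--] → (0.4408, 1.3164, 0)–(0.4408, 0.763512, 0.8274)  len=0.9951
  (v6,v0,v7) [--+] → (0.4408, -0.763512, 0)–(0.4408, -1.3164, 0)  len=0.5529
  (v6,v7,v2) [-+-] → (0.4408, -1.3164, 0)–(0.4408, -0.763512, 0.8274)  len=0.9951
  (v7,v0,v1) [+-+] → (0.4408, -0.763512, 0)–(0.4408, 0, 0)  len=0.7635
  (v7,v1,v2) [++-] → (0.4408, 0, 1.3987)–(0.4408, -0.763512, 0.8274)  len=0.9536

Chained into 1 loop(s):
  loop 1: 8 segments, perimeter = 6.5302
Total perimeter = 6.530


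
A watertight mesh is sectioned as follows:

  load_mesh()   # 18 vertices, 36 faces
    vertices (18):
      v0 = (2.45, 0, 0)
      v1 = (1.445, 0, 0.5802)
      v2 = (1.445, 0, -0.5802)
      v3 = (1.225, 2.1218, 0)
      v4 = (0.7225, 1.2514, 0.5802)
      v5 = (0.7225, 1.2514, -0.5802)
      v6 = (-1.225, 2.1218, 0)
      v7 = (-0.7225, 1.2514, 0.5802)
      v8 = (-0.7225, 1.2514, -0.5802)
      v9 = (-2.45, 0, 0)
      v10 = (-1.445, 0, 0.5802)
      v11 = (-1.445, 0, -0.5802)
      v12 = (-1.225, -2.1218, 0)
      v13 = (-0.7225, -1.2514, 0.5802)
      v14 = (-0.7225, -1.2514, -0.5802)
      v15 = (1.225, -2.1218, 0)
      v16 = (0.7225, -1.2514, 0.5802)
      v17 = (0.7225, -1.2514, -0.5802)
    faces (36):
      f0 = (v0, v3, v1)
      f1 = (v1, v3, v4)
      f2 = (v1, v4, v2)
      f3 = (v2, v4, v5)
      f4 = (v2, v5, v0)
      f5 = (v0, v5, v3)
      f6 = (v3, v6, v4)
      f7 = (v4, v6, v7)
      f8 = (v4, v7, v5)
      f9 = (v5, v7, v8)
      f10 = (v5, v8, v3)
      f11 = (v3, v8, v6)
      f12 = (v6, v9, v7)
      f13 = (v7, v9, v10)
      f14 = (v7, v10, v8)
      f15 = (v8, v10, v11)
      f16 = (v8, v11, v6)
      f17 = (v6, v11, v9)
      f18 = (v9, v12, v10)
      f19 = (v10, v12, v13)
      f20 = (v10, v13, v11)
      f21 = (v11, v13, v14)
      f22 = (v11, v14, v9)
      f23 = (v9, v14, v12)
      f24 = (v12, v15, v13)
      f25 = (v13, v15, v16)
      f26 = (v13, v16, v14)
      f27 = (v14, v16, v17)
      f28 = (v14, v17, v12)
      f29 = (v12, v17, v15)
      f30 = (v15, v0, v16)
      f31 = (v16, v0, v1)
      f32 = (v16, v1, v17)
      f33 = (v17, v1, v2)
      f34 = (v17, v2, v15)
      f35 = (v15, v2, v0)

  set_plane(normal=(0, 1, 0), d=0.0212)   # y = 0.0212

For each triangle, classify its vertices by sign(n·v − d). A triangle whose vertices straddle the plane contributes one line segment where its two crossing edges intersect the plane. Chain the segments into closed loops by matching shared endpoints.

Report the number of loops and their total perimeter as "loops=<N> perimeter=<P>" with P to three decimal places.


loops=2 perimeter=6.963

Straddling triangles (12 of 36):
  (v0,v3,v1) [-+-] → (2.43776, 0.0212, 0)–(1.4428, 0.0212, 0.574403)  len=1.1489
  (v1,v3,v4) [-++] → (1.4428, 0.0212, 0.574403)–(1.43276, 0.0212, 0.5802)  len=0.0116
  (v1,v4,v2) [-+-] → (1.43276, 0.0212, 0.5802)–(1.43276, 0.0212, -0.560542)  len=1.1407
  (v2,v4,v5) [-++] → (1.43276, 0.0212, -0.560542)–(1.43276, 0.0212, -0.5802)  len=0.0197
  (v2,v5,v0) [-+-] → (1.43276, 0.0212, -0.5802)–(2.42073, 0.0212, -0.00982918)  len=1.1408
  (v0,v5,v3) [-++] → (2.42073, 0.0212, -0.00982918)–(2.43776, 0.0212, 0)  len=0.0197
  (v6,v9,v7) [+-+] → (-2.43776, 0.0212, 0)–(-2.42073, 0.0212, 0.00982918)  len=0.0197
  (v7,v9,v10) [+--] → (-2.42073, 0.0212, 0.00982918)–(-1.43276, 0.0212, 0.5802)  len=1.1408
  (v7,v10,v8) [+-+] → (-1.43276, 0.0212, 0.5802)–(-1.43276, 0.0212, 0.560542)  len=0.0197
  (v8,v10,v11) [+--] → (-1.43276, 0.0212, 0.560542)–(-1.43276, 0.0212, -0.5802)  len=1.1407
  (v8,v11,v6) [+-+] → (-1.43276, 0.0212, -0.5802)–(-1.4428, 0.0212, -0.574403)  len=0.0116
  (v6,v11,v9) [+--] → (-1.4428, 0.0212, -0.574403)–(-2.43776, 0.0212, 0)  len=1.1489

Chained into 2 loop(s):
  loop 1: 6 segments, perimeter = 3.4813
  loop 2: 6 segments, perimeter = 3.4813
Total perimeter = 6.963


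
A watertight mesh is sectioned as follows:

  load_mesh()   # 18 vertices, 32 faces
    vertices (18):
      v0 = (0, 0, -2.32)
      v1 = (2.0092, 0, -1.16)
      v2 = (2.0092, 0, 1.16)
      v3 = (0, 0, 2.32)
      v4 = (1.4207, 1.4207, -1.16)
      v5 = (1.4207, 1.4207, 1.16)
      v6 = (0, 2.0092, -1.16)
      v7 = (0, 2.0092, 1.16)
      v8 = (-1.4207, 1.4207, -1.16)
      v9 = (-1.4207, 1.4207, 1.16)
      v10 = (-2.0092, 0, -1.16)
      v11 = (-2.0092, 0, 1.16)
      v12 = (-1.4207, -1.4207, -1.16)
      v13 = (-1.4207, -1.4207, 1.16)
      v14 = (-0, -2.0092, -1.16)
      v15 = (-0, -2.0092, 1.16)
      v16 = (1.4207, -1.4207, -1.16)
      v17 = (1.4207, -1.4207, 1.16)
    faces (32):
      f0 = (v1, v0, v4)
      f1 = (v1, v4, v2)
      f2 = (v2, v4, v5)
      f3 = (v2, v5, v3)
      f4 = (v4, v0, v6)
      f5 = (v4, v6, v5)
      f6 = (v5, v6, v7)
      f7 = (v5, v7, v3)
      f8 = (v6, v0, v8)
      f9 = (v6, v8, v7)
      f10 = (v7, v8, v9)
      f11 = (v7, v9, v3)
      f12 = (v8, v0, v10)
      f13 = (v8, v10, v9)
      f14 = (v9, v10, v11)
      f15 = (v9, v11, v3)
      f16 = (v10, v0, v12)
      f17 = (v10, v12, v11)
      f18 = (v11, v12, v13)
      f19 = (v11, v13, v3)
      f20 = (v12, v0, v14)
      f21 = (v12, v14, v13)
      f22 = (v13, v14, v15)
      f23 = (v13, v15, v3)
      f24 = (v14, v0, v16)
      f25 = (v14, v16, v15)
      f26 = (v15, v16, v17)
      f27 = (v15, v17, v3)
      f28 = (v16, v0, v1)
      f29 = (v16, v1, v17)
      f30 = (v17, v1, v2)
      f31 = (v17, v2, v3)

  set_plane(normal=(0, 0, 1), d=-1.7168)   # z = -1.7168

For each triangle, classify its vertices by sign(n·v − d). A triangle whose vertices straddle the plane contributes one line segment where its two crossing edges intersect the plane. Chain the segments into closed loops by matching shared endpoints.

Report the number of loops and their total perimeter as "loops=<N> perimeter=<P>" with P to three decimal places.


Straddling triangles (8 of 32):
  (v1,v0,v4) [+-+] → (1.04478, 0, -1.7168)–(0.738764, 0.738764, -1.7168)  len=0.7996
  (v4,v0,v6) [+-+] → (0.738764, 0.738764, -1.7168)–(0, 1.04478, -1.7168)  len=0.7996
  (v6,v0,v8) [+-+] → (0, 1.04478, -1.7168)–(-0.738764, 0.738764, -1.7168)  len=0.7996
  (v8,v0,v10) [+-+] → (-0.738764, 0.738764, -1.7168)–(-1.04478, 0, -1.7168)  len=0.7996
  (v10,v0,v12) [+-+] → (-1.04478, 0, -1.7168)–(-0.738764, -0.738764, -1.7168)  len=0.7996
  (v12,v0,v14) [+-+] → (-0.738764, -0.738764, -1.7168)–(0, -1.04478, -1.7168)  len=0.7996
  (v14,v0,v16) [+-+] → (0, -1.04478, -1.7168)–(0.738764, -0.738764, -1.7168)  len=0.7996
  (v16,v0,v1) [+-+] → (0.738764, -0.738764, -1.7168)–(1.04478, 0, -1.7168)  len=0.7996

Chained into 1 loop(s):
  loop 1: 8 segments, perimeter = 6.3971
Total perimeter = 6.397

loops=1 perimeter=6.397


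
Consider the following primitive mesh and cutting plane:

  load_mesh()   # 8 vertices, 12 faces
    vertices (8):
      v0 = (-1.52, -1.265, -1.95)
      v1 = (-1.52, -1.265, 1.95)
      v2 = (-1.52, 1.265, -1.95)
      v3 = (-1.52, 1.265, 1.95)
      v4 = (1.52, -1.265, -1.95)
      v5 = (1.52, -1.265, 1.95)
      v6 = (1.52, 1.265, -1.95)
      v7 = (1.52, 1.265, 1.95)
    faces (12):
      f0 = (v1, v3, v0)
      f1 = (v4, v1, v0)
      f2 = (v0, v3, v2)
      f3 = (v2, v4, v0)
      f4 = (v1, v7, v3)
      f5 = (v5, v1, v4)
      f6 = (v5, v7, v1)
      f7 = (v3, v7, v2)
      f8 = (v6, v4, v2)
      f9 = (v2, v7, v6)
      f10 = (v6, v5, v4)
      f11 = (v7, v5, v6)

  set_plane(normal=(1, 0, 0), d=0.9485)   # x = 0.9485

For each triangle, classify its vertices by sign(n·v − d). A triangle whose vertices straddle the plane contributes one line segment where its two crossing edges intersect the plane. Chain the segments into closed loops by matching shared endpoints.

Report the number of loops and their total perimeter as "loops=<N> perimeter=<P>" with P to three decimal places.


loops=1 perimeter=12.860

Straddling triangles (8 of 12):
  (v4,v1,v0) [+--] → (0.9485, -1.265, -1.21683)–(0.9485, -1.265, -1.95)  len=0.7332
  (v2,v4,v0) [-+-] → (0.9485, -0.789377, -1.95)–(0.9485, -1.265, -1.95)  len=0.4756
  (v1,v7,v3) [-+-] → (0.9485, 0.789377, 1.95)–(0.9485, 1.265, 1.95)  len=0.4756
  (v5,v1,v4) [+-+] → (0.9485, -1.265, 1.95)–(0.9485, -1.265, -1.21683)  len=3.1668
  (v5,v7,v1) [++-] → (0.9485, 0.789377, 1.95)–(0.9485, -1.265, 1.95)  len=2.0544
  (v3,v7,v2) [-+-] → (0.9485, 1.265, 1.95)–(0.9485, 1.265, 1.21683)  len=0.7332
  (v6,v4,v2) [++-] → (0.9485, -0.789377, -1.95)–(0.9485, 1.265, -1.95)  len=2.0544
  (v2,v7,v6) [-++] → (0.9485, 1.265, 1.21683)–(0.9485, 1.265, -1.95)  len=3.1668

Chained into 1 loop(s):
  loop 1: 8 segments, perimeter = 12.8600
Total perimeter = 12.860


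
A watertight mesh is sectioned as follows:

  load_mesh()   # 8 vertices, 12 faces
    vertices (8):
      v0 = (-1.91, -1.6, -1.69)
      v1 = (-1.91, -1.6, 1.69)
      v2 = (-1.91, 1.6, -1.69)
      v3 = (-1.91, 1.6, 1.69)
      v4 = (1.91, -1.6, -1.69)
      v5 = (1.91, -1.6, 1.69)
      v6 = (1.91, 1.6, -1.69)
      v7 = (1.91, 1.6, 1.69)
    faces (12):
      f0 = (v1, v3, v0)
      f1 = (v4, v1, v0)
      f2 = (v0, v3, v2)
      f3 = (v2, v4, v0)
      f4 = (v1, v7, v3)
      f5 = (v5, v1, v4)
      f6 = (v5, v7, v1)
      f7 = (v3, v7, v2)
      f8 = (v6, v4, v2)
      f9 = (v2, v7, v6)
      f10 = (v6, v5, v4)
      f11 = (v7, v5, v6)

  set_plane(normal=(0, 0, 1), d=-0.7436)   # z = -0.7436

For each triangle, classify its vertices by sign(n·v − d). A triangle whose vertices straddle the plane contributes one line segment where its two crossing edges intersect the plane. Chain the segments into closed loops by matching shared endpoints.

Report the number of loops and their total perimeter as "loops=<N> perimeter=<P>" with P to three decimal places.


loops=1 perimeter=14.040

Straddling triangles (8 of 12):
  (v1,v3,v0) [++-] → (-1.91, -0.704, -0.7436)–(-1.91, -1.6, -0.7436)  len=0.8960
  (v4,v1,v0) [-+-] → (0.8404, -1.6, -0.7436)–(-1.91, -1.6, -0.7436)  len=2.7504
  (v0,v3,v2) [-+-] → (-1.91, -0.704, -0.7436)–(-1.91, 1.6, -0.7436)  len=2.3040
  (v5,v1,v4) [++-] → (0.8404, -1.6, -0.7436)–(1.91, -1.6, -0.7436)  len=1.0696
  (v3,v7,v2) [++-] → (-0.8404, 1.6, -0.7436)–(-1.91, 1.6, -0.7436)  len=1.0696
  (v2,v7,v6) [-+-] → (-0.8404, 1.6, -0.7436)–(1.91, 1.6, -0.7436)  len=2.7504
  (v6,v5,v4) [-+-] → (1.91, 0.704, -0.7436)–(1.91, -1.6, -0.7436)  len=2.3040
  (v7,v5,v6) [++-] → (1.91, 0.704, -0.7436)–(1.91, 1.6, -0.7436)  len=0.8960

Chained into 1 loop(s):
  loop 1: 8 segments, perimeter = 14.0400
Total perimeter = 14.040


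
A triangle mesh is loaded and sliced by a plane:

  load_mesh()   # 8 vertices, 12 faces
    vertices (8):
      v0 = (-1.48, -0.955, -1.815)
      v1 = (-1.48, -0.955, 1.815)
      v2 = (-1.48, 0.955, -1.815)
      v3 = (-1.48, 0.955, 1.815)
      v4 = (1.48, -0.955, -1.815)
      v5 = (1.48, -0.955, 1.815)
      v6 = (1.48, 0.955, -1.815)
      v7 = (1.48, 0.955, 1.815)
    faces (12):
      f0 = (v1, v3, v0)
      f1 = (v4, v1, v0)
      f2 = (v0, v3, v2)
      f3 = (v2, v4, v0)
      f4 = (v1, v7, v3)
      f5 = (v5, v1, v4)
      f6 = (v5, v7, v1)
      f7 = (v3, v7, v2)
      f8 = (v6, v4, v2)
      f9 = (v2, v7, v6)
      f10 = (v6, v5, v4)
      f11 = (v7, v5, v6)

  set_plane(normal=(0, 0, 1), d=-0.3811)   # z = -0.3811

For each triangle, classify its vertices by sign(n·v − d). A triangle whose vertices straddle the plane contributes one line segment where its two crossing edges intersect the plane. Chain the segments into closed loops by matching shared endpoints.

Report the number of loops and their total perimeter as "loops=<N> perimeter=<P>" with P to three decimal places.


Straddling triangles (8 of 12):
  (v1,v3,v0) [++-] → (-1.48, -0.200524, -0.3811)–(-1.48, -0.955, -0.3811)  len=0.7545
  (v4,v1,v0) [-+-] → (0.310759, -0.955, -0.3811)–(-1.48, -0.955, -0.3811)  len=1.7908
  (v0,v3,v2) [-+-] → (-1.48, -0.200524, -0.3811)–(-1.48, 0.955, -0.3811)  len=1.1555
  (v5,v1,v4) [++-] → (0.310759, -0.955, -0.3811)–(1.48, -0.955, -0.3811)  len=1.1692
  (v3,v7,v2) [++-] → (-0.310759, 0.955, -0.3811)–(-1.48, 0.955, -0.3811)  len=1.1692
  (v2,v7,v6) [-+-] → (-0.310759, 0.955, -0.3811)–(1.48, 0.955, -0.3811)  len=1.7908
  (v6,v5,v4) [-+-] → (1.48, 0.200524, -0.3811)–(1.48, -0.955, -0.3811)  len=1.1555
  (v7,v5,v6) [++-] → (1.48, 0.200524, -0.3811)–(1.48, 0.955, -0.3811)  len=0.7545

Chained into 1 loop(s):
  loop 1: 8 segments, perimeter = 9.7400
Total perimeter = 9.740

loops=1 perimeter=9.740


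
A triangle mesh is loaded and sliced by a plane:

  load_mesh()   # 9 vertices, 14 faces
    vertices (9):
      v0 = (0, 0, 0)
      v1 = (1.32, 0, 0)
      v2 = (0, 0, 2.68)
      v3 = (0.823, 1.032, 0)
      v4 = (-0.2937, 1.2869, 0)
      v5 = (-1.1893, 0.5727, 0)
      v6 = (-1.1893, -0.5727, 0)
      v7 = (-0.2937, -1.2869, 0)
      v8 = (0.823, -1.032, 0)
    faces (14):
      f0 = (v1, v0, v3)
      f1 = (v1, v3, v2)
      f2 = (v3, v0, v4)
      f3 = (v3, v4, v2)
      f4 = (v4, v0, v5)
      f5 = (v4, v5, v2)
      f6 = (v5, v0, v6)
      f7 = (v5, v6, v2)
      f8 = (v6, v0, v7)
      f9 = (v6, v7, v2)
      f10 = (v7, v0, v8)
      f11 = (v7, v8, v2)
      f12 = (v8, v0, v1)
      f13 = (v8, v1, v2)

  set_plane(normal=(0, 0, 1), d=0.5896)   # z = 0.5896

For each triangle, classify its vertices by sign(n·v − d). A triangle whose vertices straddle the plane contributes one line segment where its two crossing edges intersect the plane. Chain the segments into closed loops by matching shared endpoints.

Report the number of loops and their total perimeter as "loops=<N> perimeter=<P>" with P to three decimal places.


loops=1 perimeter=6.254

Straddling triangles (7 of 14):
  (v1,v3,v2) [--+] → (0.64194, 0.80496, 0.5896)–(1.0296, 0, 0.5896)  len=0.8934
  (v3,v4,v2) [--+] → (-0.229086, 1.00378, 0.5896)–(0.64194, 0.80496, 0.5896)  len=0.8934
  (v4,v5,v2) [--+] → (-0.927654, 0.446706, 0.5896)–(-0.229086, 1.00378, 0.5896)  len=0.8935
  (v5,v6,v2) [--+] → (-0.927654, -0.446706, 0.5896)–(-0.927654, 0.446706, 0.5896)  len=0.8934
  (v6,v7,v2) [--+] → (-0.229086, -1.00378, 0.5896)–(-0.927654, -0.446706, 0.5896)  len=0.8935
  (v7,v8,v2) [--+] → (0.64194, -0.80496, 0.5896)–(-0.229086, -1.00378, 0.5896)  len=0.8934
  (v8,v1,v2) [--+] → (1.0296, 0, 0.5896)–(0.64194, -0.80496, 0.5896)  len=0.8934

Chained into 1 loop(s):
  loop 1: 7 segments, perimeter = 6.2541
Total perimeter = 6.254


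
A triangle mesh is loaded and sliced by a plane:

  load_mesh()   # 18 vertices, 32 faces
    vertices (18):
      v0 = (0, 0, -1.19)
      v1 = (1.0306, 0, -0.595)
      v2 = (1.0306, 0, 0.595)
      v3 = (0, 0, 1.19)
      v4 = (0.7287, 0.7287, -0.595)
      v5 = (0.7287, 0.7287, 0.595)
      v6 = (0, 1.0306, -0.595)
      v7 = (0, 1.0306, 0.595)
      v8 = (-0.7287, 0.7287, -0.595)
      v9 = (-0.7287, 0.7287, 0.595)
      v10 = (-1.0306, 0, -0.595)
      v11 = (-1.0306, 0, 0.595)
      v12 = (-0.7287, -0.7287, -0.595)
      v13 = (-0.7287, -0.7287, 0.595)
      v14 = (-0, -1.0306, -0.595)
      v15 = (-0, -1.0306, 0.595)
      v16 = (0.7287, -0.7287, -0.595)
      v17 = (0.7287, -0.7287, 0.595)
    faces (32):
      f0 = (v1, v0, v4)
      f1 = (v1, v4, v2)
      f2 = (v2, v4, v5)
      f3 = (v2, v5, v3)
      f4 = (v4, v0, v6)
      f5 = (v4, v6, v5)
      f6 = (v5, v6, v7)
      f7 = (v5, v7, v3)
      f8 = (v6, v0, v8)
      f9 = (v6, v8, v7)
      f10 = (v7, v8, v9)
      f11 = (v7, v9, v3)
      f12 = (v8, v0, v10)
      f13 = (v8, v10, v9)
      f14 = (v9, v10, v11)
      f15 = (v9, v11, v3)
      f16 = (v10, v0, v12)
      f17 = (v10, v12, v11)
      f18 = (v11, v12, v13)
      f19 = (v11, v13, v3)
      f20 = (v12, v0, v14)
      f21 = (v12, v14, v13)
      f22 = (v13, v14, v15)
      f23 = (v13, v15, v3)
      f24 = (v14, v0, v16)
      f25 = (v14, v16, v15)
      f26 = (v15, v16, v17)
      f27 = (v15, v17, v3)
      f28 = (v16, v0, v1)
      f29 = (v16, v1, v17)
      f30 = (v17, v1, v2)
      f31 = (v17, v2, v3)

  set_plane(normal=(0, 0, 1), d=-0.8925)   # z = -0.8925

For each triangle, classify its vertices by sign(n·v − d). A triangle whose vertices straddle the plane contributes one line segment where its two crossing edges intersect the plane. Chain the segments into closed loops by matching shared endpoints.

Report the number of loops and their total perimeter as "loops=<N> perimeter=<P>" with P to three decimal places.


loops=1 perimeter=3.155

Straddling triangles (8 of 32):
  (v1,v0,v4) [+-+] → (0.5153, 0, -0.8925)–(0.36435, 0.36435, -0.8925)  len=0.3944
  (v4,v0,v6) [+-+] → (0.36435, 0.36435, -0.8925)–(0, 0.5153, -0.8925)  len=0.3944
  (v6,v0,v8) [+-+] → (0, 0.5153, -0.8925)–(-0.36435, 0.36435, -0.8925)  len=0.3944
  (v8,v0,v10) [+-+] → (-0.36435, 0.36435, -0.8925)–(-0.5153, 0, -0.8925)  len=0.3944
  (v10,v0,v12) [+-+] → (-0.5153, 0, -0.8925)–(-0.36435, -0.36435, -0.8925)  len=0.3944
  (v12,v0,v14) [+-+] → (-0.36435, -0.36435, -0.8925)–(0, -0.5153, -0.8925)  len=0.3944
  (v14,v0,v16) [+-+] → (0, -0.5153, -0.8925)–(0.36435, -0.36435, -0.8925)  len=0.3944
  (v16,v0,v1) [+-+] → (0.36435, -0.36435, -0.8925)–(0.5153, 0, -0.8925)  len=0.3944

Chained into 1 loop(s):
  loop 1: 8 segments, perimeter = 3.1551
Total perimeter = 3.155


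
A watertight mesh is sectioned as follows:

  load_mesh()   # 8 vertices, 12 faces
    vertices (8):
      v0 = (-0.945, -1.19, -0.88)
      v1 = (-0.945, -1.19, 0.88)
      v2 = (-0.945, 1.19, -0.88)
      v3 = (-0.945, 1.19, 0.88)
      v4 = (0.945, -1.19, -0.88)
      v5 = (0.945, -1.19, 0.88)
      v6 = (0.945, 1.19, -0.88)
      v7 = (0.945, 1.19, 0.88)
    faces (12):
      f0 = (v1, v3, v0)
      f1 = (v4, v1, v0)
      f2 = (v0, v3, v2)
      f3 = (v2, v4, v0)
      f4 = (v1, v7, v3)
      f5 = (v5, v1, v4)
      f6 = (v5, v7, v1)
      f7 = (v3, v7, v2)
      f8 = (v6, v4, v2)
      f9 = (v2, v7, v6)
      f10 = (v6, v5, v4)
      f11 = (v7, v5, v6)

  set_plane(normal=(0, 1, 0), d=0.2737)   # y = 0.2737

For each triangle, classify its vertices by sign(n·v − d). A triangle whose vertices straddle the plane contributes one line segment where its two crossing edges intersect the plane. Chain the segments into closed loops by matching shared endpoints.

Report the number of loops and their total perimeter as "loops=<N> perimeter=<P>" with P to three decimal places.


loops=1 perimeter=7.300

Straddling triangles (8 of 12):
  (v1,v3,v0) [-+-] → (-0.945, 0.2737, 0.88)–(-0.945, 0.2737, 0.2024)  len=0.6776
  (v0,v3,v2) [-++] → (-0.945, 0.2737, 0.2024)–(-0.945, 0.2737, -0.88)  len=1.0824
  (v2,v4,v0) [+--] → (-0.21735, 0.2737, -0.88)–(-0.945, 0.2737, -0.88)  len=0.7276
  (v1,v7,v3) [-++] → (0.21735, 0.2737, 0.88)–(-0.945, 0.2737, 0.88)  len=1.1623
  (v5,v7,v1) [-+-] → (0.945, 0.2737, 0.88)–(0.21735, 0.2737, 0.88)  len=0.7276
  (v6,v4,v2) [+-+] → (0.945, 0.2737, -0.88)–(-0.21735, 0.2737, -0.88)  len=1.1623
  (v6,v5,v4) [+--] → (0.945, 0.2737, -0.2024)–(0.945, 0.2737, -0.88)  len=0.6776
  (v7,v5,v6) [+-+] → (0.945, 0.2737, 0.88)–(0.945, 0.2737, -0.2024)  len=1.0824

Chained into 1 loop(s):
  loop 1: 8 segments, perimeter = 7.3000
Total perimeter = 7.300


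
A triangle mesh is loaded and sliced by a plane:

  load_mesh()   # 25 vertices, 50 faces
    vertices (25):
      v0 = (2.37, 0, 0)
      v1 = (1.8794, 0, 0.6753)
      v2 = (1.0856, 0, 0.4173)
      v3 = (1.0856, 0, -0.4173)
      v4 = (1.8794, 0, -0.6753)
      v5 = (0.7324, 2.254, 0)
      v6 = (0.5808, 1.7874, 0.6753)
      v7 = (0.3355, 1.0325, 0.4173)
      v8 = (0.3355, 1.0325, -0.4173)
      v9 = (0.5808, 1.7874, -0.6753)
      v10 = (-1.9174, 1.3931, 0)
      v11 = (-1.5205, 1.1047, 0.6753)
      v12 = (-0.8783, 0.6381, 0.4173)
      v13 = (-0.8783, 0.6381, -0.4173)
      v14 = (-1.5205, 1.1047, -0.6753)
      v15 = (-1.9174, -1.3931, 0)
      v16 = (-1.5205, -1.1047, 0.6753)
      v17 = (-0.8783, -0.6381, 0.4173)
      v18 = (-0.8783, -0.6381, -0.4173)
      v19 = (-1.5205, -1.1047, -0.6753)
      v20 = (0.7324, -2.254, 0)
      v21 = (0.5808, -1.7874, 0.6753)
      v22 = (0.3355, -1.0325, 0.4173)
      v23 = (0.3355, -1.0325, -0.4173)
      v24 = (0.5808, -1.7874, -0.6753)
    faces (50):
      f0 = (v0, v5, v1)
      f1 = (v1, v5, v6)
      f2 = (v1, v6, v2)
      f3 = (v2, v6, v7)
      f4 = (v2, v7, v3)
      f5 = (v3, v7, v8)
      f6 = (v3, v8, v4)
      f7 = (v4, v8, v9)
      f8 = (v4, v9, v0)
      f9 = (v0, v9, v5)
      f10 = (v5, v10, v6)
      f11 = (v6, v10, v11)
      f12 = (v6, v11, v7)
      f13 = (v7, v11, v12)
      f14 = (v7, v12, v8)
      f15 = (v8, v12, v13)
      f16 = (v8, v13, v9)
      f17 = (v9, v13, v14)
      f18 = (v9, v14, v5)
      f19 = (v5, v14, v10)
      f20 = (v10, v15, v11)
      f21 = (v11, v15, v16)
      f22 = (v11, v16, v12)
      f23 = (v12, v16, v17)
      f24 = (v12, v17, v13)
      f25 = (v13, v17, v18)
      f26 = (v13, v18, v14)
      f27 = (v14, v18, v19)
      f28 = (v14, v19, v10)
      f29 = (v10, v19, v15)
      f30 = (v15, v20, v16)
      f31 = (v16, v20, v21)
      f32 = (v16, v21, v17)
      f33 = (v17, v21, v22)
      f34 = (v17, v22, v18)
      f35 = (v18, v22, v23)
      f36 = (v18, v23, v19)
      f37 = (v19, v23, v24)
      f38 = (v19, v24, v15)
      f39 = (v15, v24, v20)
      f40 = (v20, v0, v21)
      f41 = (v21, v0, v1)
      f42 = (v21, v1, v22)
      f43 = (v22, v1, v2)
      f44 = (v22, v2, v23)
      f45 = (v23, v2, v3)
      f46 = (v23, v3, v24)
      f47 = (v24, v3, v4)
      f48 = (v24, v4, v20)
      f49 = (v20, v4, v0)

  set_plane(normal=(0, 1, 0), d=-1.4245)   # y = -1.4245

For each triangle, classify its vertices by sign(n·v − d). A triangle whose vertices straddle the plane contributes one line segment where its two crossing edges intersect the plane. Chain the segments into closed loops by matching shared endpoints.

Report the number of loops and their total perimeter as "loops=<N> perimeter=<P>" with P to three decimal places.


Straddling triangles (14 of 50):
  (v15,v20,v16) [+-+] → (-1.82075, -1.4245, 0)–(-0.893616, -1.4245, 0.487394)  len=1.0474
  (v16,v20,v21) [+--] → (-0.893616, -1.4245, 0.487394)–(-0.536179, -1.4245, 0.6753)  len=0.4038
  (v16,v21,v17) [+-+] → (-0.536179, -1.4245, 0.6753)–(0.120078, -1.4245, 0.593835)  len=0.6613
  (v17,v21,v22) [+-+] → (0.120078, -1.4245, 0.593835)–(0.462878, -1.4245, 0.551273)  len=0.3454
  (v19,v23,v24) [++-] → (0.462878, -1.4245, -0.551273)–(-0.536179, -1.4245, -0.6753)  len=1.0067
  (v19,v24,v15) [+-+] → (-0.536179, -1.4245, -0.6753)–(-1.71846, -1.4245, -0.0537774)  len=1.3357
  (v15,v24,v20) [+--] → (-1.71846, -1.4245, -0.0537774)–(-1.82075, -1.4245, 0)  len=0.1156
  (v20,v0,v21) [-+-] → (1.33506, -1.4245, 0)–(0.944065, -1.4245, 0.538192)  len=0.6652
  (v21,v0,v1) [-++] → (0.944065, -1.4245, 0.538192)–(0.844458, -1.4245, 0.6753)  len=0.1695
  (v21,v1,v22) [-++] → (0.844458, -1.4245, 0.6753)–(0.462878, -1.4245, 0.551273)  len=0.4012
  (v23,v3,v24) [++-] → (0.683291, -1.4245, -0.622918)–(0.462878, -1.4245, -0.551273)  len=0.2318
  (v24,v3,v4) [-++] → (0.683291, -1.4245, -0.622918)–(0.844458, -1.4245, -0.6753)  len=0.1695
  (v24,v4,v20) [-+-] → (0.844458, -1.4245, -0.6753)–(1.15451, -1.4245, -0.248519)  len=0.5275
  (v20,v4,v0) [-++] → (1.15451, -1.4245, -0.248519)–(1.33506, -1.4245, 0)  len=0.3072

Chained into 1 loop(s):
  loop 1: 14 segments, perimeter = 7.3878
Total perimeter = 7.388

loops=1 perimeter=7.388


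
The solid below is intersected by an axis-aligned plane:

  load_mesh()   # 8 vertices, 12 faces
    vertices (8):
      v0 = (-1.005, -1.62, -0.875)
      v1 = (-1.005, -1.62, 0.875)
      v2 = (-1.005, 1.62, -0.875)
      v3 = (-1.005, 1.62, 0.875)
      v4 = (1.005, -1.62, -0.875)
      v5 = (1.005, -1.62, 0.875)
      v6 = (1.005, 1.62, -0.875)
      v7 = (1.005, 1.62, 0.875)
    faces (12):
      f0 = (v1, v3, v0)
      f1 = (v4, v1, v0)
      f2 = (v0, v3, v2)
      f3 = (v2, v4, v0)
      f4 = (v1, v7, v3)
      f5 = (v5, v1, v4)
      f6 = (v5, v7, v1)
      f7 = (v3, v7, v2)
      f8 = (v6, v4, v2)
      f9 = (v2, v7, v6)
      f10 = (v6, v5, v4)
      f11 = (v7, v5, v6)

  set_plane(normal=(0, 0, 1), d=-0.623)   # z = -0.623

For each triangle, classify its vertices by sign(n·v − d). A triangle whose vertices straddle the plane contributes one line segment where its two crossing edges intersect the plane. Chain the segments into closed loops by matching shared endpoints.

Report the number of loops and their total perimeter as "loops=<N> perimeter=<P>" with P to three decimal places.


loops=1 perimeter=10.500

Straddling triangles (8 of 12):
  (v1,v3,v0) [++-] → (-1.005, -1.15344, -0.623)–(-1.005, -1.62, -0.623)  len=0.4666
  (v4,v1,v0) [-+-] → (0.71556, -1.62, -0.623)–(-1.005, -1.62, -0.623)  len=1.7206
  (v0,v3,v2) [-+-] → (-1.005, -1.15344, -0.623)–(-1.005, 1.62, -0.623)  len=2.7734
  (v5,v1,v4) [++-] → (0.71556, -1.62, -0.623)–(1.005, -1.62, -0.623)  len=0.2894
  (v3,v7,v2) [++-] → (-0.71556, 1.62, -0.623)–(-1.005, 1.62, -0.623)  len=0.2894
  (v2,v7,v6) [-+-] → (-0.71556, 1.62, -0.623)–(1.005, 1.62, -0.623)  len=1.7206
  (v6,v5,v4) [-+-] → (1.005, 1.15344, -0.623)–(1.005, -1.62, -0.623)  len=2.7734
  (v7,v5,v6) [++-] → (1.005, 1.15344, -0.623)–(1.005, 1.62, -0.623)  len=0.4666

Chained into 1 loop(s):
  loop 1: 8 segments, perimeter = 10.5000
Total perimeter = 10.500
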